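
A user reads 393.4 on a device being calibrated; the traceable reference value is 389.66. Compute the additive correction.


Correction = standard - reading
= 389.66 - 393.4
= -3.7400

-3.7400


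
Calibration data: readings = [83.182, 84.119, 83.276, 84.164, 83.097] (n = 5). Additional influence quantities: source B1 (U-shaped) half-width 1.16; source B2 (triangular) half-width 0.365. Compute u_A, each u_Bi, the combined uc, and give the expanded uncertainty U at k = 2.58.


mean = (83.182 + 84.119 + 83.276 + 84.164 + 83.097) / 5 = 83.5676
s = sqrt(sum((x - mean)^2)/(n-1)) = 0.5279482
u_A = s / sqrt(n) = 0.5279482 / sqrt(5) = 0.23610561
u_B1 = 1.16 / sqrt(2) = 0.82024387
u_B2 = 0.365 / sqrt(6) = 0.14901063
uc = sqrt(0.23610561^2 + 0.82024387^2 + 0.14901063^2) = 0.86645833
U = k * uc = 2.58 * 0.86645833
U = 2.2355

2.2355


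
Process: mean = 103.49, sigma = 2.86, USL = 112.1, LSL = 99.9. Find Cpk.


Cpu = (USL - mean) / (3*sigma) = (112.1 - 103.49) / (3*2.86) = 1.0035
Cpl = (mean - LSL) / (3*sigma) = (103.49 - 99.9) / (3*2.86) = 0.4184
Cpk = min(Cpu, Cpl) = 0.4184

0.4184


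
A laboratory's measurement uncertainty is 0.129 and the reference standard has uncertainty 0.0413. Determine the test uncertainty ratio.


TUR = u_lab / u_ref
= 0.129 / 0.0413
= 3.1235

3.1235


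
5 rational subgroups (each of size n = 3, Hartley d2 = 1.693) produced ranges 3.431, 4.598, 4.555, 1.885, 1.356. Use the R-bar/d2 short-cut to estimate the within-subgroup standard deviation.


R_bar = (3.431 + 4.598 + 4.555 + 1.885 + 1.356) / 5
R_bar = 15.825 / 5 = 3.165
sigma_hat = R_bar / d2 = 3.165 / 1.693 = 1.8695

1.8695


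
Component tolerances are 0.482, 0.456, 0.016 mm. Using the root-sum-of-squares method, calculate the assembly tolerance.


RSS = sqrt(0.482^2 + 0.456^2 + 0.016^2)
= sqrt(0.440516)
= 0.6637

0.6637


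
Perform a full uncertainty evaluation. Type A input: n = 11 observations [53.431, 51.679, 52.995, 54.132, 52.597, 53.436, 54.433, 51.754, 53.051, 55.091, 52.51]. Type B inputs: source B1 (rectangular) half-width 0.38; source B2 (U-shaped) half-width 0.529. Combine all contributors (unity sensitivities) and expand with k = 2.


mean = (53.431 + 51.679 + 52.995 + 54.132 + 52.597 + 53.436 + 54.433 + 51.754 + 53.051 + 55.091 + 52.51) / 11 = 53.19172727
s = sqrt(sum((x - mean)^2)/(n-1)) = 1.066836
u_A = s / sqrt(n) = 1.066836 / sqrt(11) = 0.32166316
u_B1 = 0.38 / sqrt(3) = 0.2193931
u_B2 = 0.529 / sqrt(2) = 0.37405949
uc = sqrt(0.32166316^2 + 0.2193931^2 + 0.37405949^2) = 0.53992687
U = k * uc = 2 * 0.53992687
U = 1.0799

1.0799


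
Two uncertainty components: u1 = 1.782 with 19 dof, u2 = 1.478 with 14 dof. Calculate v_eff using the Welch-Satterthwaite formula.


uc = sqrt(u1^2 + u2^2) = sqrt(1.782^2 + 1.478^2) = 2.3151691
v_eff = uc^4 / (u1^4/v1 + u2^4/v2)
= 2.3151691^4 / (1.782^4/19 + 1.478^4/14)
= 28.729685 / 0.87158938
v_eff = 32.9624

32.9624


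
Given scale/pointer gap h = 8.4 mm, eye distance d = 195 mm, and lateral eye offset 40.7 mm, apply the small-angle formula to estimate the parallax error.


error = h * offset / d
= 8.4 * 40.7 / 195
= 1.7532

1.7532


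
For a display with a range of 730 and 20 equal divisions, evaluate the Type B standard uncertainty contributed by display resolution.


resolution = range / divisions
resolution = 730 / 20 = 36.5
u_res = resolution / (2*sqrt(3))
u_res = 36.5 / 3.4641016
u_res = 10.5366

10.5366


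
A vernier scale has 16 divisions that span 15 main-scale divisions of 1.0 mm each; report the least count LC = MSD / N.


LC = MSD / n_div
= 1.0 / 16
= 0.0625

0.0625


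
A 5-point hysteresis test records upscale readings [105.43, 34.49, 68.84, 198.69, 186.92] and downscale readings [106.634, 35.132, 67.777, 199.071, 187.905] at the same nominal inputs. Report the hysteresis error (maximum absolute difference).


|105.43 - 106.634| = 1.2040
|34.49 - 35.132| = 0.6420
|68.84 - 67.777| = 1.0630
|198.69 - 199.071| = 0.3810
|186.92 - 187.905| = 0.9850
hysteresis = max(diffs) = 1.2040

1.2040


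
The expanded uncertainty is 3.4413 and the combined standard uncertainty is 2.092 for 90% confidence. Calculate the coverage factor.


k = U / uc
k = 3.4413 / 2.092
k = 1.645

1.645


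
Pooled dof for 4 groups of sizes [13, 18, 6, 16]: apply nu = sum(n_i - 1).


nu = sum_i (n_i - 1)
nu = ((13 - 1) + (18 - 1) + (6 - 1) + (16 - 1))
nu = 12 + 17 + 5 + 15
nu = 49

49


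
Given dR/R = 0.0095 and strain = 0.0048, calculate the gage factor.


GF = (dR/R) / epsilon
= 0.0095 / 0.0048
= 1.9792

1.9792


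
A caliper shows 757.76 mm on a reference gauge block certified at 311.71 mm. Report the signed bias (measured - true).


Systematic error = measured - true
= 757.76 - 311.71
= 446.0500

446.0500


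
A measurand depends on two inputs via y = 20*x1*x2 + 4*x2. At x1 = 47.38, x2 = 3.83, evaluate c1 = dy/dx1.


y = 20*x1*x2 + 4*x2
dy/dx1 = 20*x2
Evaluate at x2 = 3.83: c1 = 20 * 3.83
c1 = 76.6000

76.6000


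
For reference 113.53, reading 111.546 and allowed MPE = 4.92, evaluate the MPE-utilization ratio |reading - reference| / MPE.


e = indication - reference = 111.546 - 113.53 = -1.9840
|e| = 1.9840
ratio = |e| / MPE = 1.9840 / 4.92
ratio = 0.4033

0.4033


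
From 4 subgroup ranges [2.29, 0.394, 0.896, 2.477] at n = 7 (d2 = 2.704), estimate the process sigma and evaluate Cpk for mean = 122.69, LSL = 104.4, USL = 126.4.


R_bar = (2.29 + 0.394 + 0.896 + 2.477) / 4 = 1.51425
sigma = R_bar / d2 = 1.51425 / 2.704 = 0.5600037
Cp = (USL - LSL)/(6*sigma) = (126.4 - 104.4)/(6*0.5600037) = 6.5476
Cpu = (126.4 - 122.69)/(3*0.5600037) = 2.2083
Cpl = (122.69 - 104.4)/(3*0.5600037) = 10.8868
Cpk = min(Cpu, Cpl) = 2.2083

2.2083


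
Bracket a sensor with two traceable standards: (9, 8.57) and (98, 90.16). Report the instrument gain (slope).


slope = (y2 - y1) / (x2 - x1)
= (90.16 - 8.57) / (98 - 9)
= 81.5900 / 89
= 0.9167

0.9167


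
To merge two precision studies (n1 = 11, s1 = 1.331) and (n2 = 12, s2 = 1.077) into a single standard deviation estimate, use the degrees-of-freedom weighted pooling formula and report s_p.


s_p = sqrt(((n1-1)*s1^2 + (n2-1)*s2^2) / (n1+n2-2))
numerator = (11-1)*1.331^2 + (12-1)*1.077^2 = 17.71561 + 12.759219 = 30.474829
denominator = 11 + 12 - 2 = 21
s_p^2 = 30.474829 / 21 = 1.4511823
s_p = sqrt(1.4511823) = 1.2047

1.2047


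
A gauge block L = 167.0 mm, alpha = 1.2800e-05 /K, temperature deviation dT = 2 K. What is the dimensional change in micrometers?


dL = L * alpha * dT
= 167.0 * 1.2800e-05 * 2
= 0.0042752 mm
dL_um = 0.0042752 * 1000 = 4.2752 um

4.2752


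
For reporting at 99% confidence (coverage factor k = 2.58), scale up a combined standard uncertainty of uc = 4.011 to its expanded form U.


U = k * uc
U = 2.58 * 4.011
U = 10.3484

10.3484


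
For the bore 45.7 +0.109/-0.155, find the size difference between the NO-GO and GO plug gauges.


GO = nominal - lower_tol (smallest hole = maximum material condition)
GO = 45.7 - 0.155 = 45.545
NO-GO = nominal + upper_tol (largest hole = least material condition)
NO-GO = 45.7 + 0.109 = 45.809
spread = NO-GO - GO = 45.809 - 45.545 = 0.2640

0.2640


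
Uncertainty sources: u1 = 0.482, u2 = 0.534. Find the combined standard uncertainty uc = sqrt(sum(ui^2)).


uc = sqrt(0.482^2 + 0.534^2)
uc = sqrt(0.51748)
uc = 0.7194

0.7194


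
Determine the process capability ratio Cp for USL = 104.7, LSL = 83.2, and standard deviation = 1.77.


Cp = (USL - LSL) / (6 * sigma)
= (104.7 - 83.2) / (6 * 1.77)
= 21.5000 / 10.6200
= 2.0245

2.0245


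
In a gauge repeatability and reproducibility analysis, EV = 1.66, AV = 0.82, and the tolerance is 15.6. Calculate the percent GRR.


GRR = sqrt(EV^2 + AV^2) = sqrt(1.66^2 + 0.82^2) = 1.8514859
%GRR = GRR / tol * 100 = 1.8514859 / 15.6 * 100
%GRR = 11.8685

11.8685


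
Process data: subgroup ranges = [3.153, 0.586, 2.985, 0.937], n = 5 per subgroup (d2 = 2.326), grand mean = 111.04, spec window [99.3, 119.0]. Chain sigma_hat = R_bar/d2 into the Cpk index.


R_bar = (3.153 + 0.586 + 2.985 + 0.937) / 4 = 1.91525
sigma = R_bar / d2 = 1.91525 / 2.326 = 0.82340929
Cp = (USL - LSL)/(6*sigma) = (119.0 - 99.3)/(6*0.82340929) = 3.9875
Cpu = (119.0 - 111.04)/(3*0.82340929) = 3.2224
Cpl = (111.04 - 99.3)/(3*0.82340929) = 4.7526
Cpk = min(Cpu, Cpl) = 3.2224

3.2224


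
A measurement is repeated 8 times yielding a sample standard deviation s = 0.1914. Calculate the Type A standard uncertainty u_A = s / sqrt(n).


u_A = s / sqrt(n)
u_A = 0.1914 / sqrt(8)
u_A = 0.1914 / 2.8284271
u_A = 0.0677

0.0677


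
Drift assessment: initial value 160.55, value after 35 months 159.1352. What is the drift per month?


rate = (v2 - v1) / months
= (159.1352 - 160.55) / 35
= -1.4148 / 35
= -0.0404

-0.0404


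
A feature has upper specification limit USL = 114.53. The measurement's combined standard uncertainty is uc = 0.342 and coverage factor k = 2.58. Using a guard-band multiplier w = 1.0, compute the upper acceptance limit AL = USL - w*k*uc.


U = k * uc = 2.58 * 0.342 = 0.88236
guard band g = w * U = 1.0 * 0.88236 = 0.88236
AL = USL - g = 114.53 - 0.88236
AL = 113.6476

113.6476


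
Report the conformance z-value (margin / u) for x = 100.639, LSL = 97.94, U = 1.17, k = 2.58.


u = U / k = 1.17 / 2.58 = 0.45348837
margin = |LSL - x| = |97.94 - 100.639| = 2.699
z = margin / u = 2.699 / 0.45348837
z = 5.9516

5.9516


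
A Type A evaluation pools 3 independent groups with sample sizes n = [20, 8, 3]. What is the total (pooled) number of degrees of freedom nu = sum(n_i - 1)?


nu = sum_i (n_i - 1)
nu = ((20 - 1) + (8 - 1) + (3 - 1))
nu = 19 + 7 + 2
nu = 28

28


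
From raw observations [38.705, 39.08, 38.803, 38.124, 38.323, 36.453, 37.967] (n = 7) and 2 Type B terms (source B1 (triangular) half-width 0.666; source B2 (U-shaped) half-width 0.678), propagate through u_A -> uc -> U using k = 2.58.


mean = (38.705 + 39.08 + 38.803 + 38.124 + 38.323 + 36.453 + 37.967) / 7 = 38.20785714
s = sqrt(sum((x - mean)^2)/(n-1)) = 0.86792903
u_A = s / sqrt(n) = 0.86792903 / sqrt(7) = 0.32804634
u_B1 = 0.666 / sqrt(6) = 0.27189336
u_B2 = 0.678 / sqrt(2) = 0.4794184
uc = sqrt(0.32804634^2 + 0.27189336^2 + 0.4794184^2) = 0.64139099
U = k * uc = 2.58 * 0.64139099
U = 1.6548

1.6548


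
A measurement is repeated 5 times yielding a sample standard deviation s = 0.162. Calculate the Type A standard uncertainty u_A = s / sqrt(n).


u_A = s / sqrt(n)
u_A = 0.162 / sqrt(5)
u_A = 0.162 / 2.236068
u_A = 0.0724

0.0724


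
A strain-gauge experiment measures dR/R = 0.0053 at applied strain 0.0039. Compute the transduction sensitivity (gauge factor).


GF = (dR/R) / epsilon
= 0.0053 / 0.0039
= 1.3590

1.3590


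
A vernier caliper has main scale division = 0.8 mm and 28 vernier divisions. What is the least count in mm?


LC = MSD / n_div
= 0.8 / 28
= 0.0286

0.0286


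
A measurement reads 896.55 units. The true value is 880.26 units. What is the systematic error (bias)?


Systematic error = measured - true
= 896.55 - 880.26
= 16.2900

16.2900


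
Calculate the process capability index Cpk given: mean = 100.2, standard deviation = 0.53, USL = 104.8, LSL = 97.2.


Cpu = (USL - mean) / (3*sigma) = (104.8 - 100.2) / (3*0.53) = 2.8931
Cpl = (mean - LSL) / (3*sigma) = (100.2 - 97.2) / (3*0.53) = 1.8868
Cpk = min(Cpu, Cpl) = 1.8868

1.8868


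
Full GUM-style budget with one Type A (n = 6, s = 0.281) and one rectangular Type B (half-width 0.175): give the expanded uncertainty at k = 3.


u_A = s / sqrt(n) = 0.281 / sqrt(6) = 0.11471777
u_B = half_width / sqrt(3) = 0.175 / sqrt(3) = 0.1010363
uc = sqrt(u_A^2 + u_B^2) = sqrt(0.11471777^2 + 0.1010363^2) = 0.15286759
U = k * uc = 3 * 0.15286759
U = 0.4586

0.4586


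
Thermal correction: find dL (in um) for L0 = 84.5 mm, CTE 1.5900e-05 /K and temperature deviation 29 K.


dL = L * alpha * dT
= 84.5 * 1.5900e-05 * 29
= 0.0389630 mm
dL_um = 0.0389630 * 1000 = 38.9630 um

38.9630


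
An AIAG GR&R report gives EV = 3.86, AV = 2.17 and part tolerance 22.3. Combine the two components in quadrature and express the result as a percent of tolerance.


GRR = sqrt(EV^2 + AV^2) = sqrt(3.86^2 + 2.17^2) = 4.4281486
%GRR = GRR / tol * 100 = 4.4281486 / 22.3 * 100
%GRR = 19.8572

19.8572


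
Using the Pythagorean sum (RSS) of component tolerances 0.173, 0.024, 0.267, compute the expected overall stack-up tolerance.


RSS = sqrt(0.173^2 + 0.024^2 + 0.267^2)
= sqrt(0.101794)
= 0.3191

0.3191


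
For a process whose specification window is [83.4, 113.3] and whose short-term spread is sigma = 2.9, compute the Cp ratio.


Cp = (USL - LSL) / (6 * sigma)
= (113.3 - 83.4) / (6 * 2.9)
= 29.9000 / 17.4000
= 1.7184

1.7184


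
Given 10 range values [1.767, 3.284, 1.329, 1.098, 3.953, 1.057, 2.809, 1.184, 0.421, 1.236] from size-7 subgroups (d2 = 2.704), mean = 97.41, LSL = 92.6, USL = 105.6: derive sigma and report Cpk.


R_bar = (1.767 + 3.284 + 1.329 + 1.098 + 3.953 + 1.057 + 2.809 + 1.184 + 0.421 + 1.236) / 10 = 1.8138
sigma = R_bar / d2 = 1.8138 / 2.704 = 0.67078402
Cp = (USL - LSL)/(6*sigma) = (105.6 - 92.6)/(6*0.67078402) = 3.2301
Cpu = (105.6 - 97.41)/(3*0.67078402) = 4.0699
Cpl = (97.41 - 92.6)/(3*0.67078402) = 2.3902
Cpk = min(Cpu, Cpl) = 2.3902

2.3902


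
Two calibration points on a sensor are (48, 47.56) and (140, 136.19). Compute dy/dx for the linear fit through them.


slope = (y2 - y1) / (x2 - x1)
= (136.19 - 47.56) / (140 - 48)
= 88.6300 / 92
= 0.9634

0.9634


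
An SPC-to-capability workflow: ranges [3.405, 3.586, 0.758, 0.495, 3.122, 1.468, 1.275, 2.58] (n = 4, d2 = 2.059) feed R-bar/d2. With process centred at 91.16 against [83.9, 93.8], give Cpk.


R_bar = (3.405 + 3.586 + 0.758 + 0.495 + 3.122 + 1.468 + 1.275 + 2.58) / 8 = 2.086125
sigma = R_bar / d2 = 2.086125 / 2.059 = 1.0131739
Cp = (USL - LSL)/(6*sigma) = (93.8 - 83.9)/(6*1.0131739) = 1.6285
Cpu = (93.8 - 91.16)/(3*1.0131739) = 0.8686
Cpl = (91.16 - 83.9)/(3*1.0131739) = 2.3885
Cpk = min(Cpu, Cpl) = 0.8686

0.8686


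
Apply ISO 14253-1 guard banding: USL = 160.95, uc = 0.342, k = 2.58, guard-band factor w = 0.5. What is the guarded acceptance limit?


U = k * uc = 2.58 * 0.342 = 0.88236
guard band g = w * U = 0.5 * 0.88236 = 0.44118
AL = USL - g = 160.95 - 0.44118
AL = 160.5088

160.5088


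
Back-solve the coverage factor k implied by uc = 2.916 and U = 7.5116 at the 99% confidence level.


k = U / uc
k = 7.5116 / 2.916
k = 2.576

2.576


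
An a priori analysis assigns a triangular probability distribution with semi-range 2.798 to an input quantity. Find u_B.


u_B = half_width / sqrt(6)
u_B = 2.798 / 2.4494897
u_B = 1.1423

1.1423


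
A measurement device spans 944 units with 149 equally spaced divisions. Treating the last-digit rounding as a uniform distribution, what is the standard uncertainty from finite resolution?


resolution = range / divisions
resolution = 944 / 149 = 6.3355705
u_res = resolution / (2*sqrt(3))
u_res = 6.3355705 / 3.4641016
u_res = 1.8289

1.8289


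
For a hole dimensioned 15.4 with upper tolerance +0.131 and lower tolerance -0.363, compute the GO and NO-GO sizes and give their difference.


GO = nominal - lower_tol (smallest hole = maximum material condition)
GO = 15.4 - 0.363 = 15.037
NO-GO = nominal + upper_tol (largest hole = least material condition)
NO-GO = 15.4 + 0.131 = 15.531
spread = NO-GO - GO = 15.531 - 15.037 = 0.4940

0.4940


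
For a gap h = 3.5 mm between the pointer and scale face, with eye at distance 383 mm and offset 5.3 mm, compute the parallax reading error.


error = h * offset / d
= 3.5 * 5.3 / 383
= 0.0484

0.0484


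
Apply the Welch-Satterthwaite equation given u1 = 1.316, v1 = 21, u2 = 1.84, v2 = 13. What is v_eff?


uc = sqrt(u1^2 + u2^2) = sqrt(1.316^2 + 1.84^2) = 2.2621795
v_eff = uc^4 / (u1^4/v1 + u2^4/v2)
= 2.2621795^4 / (1.316^4/21 + 1.84^4/13)
= 26.188357 / 1.0245394
v_eff = 25.5611

25.5611


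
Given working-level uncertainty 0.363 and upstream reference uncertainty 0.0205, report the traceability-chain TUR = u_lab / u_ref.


TUR = u_lab / u_ref
= 0.363 / 0.0205
= 17.7073

17.7073


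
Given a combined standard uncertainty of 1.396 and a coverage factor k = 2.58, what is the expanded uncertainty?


U = k * uc
U = 2.58 * 1.396
U = 3.6017

3.6017


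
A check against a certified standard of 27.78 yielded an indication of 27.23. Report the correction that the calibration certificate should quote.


Correction = standard - reading
= 27.78 - 27.23
= 0.5500

0.5500


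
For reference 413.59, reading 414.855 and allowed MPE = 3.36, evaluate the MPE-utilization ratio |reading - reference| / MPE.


e = indication - reference = 414.855 - 413.59 = 1.2650
|e| = 1.2650
ratio = |e| / MPE = 1.2650 / 3.36
ratio = 0.3765

0.3765


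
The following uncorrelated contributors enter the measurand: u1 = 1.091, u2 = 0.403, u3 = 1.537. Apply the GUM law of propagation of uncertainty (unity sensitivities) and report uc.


uc = sqrt(1.091^2 + 0.403^2 + 1.537^2)
uc = sqrt(3.715059)
uc = 1.9274

1.9274


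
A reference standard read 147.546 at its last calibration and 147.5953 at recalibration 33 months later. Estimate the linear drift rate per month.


rate = (v2 - v1) / months
= (147.5953 - 147.546) / 33
= 0.0493 / 33
= 0.0015

0.0015


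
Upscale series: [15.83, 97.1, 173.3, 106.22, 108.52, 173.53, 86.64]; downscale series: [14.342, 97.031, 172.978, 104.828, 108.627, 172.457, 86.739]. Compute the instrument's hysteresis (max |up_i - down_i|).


|15.83 - 14.342| = 1.4880
|97.1 - 97.031| = 0.0690
|173.3 - 172.978| = 0.3220
|106.22 - 104.828| = 1.3920
|108.52 - 108.627| = 0.1070
|173.53 - 172.457| = 1.0730
|86.64 - 86.739| = 0.0990
hysteresis = max(diffs) = 1.4880

1.4880


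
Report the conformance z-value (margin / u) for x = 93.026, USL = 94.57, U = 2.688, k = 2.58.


u = U / k = 2.688 / 2.58 = 1.0418605
margin = |USL - x| = |94.57 - 93.026| = 1.544
z = margin / u = 1.544 / 1.0418605
z = 1.4820

1.4820


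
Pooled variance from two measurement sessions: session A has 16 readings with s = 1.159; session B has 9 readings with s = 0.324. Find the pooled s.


s_p = sqrt(((n1-1)*s1^2 + (n2-1)*s2^2) / (n1+n2-2))
numerator = (16-1)*1.159^2 + (9-1)*0.324^2 = 20.149215 + 0.839808 = 20.989023
denominator = 16 + 9 - 2 = 23
s_p^2 = 20.989023 / 23 = 0.91256622
s_p = sqrt(0.91256622) = 0.9553

0.9553


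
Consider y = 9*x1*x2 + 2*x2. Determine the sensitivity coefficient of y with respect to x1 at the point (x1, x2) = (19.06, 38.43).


y = 9*x1*x2 + 2*x2
dy/dx1 = 9*x2
Evaluate at x2 = 38.43: c1 = 9 * 38.43
c1 = 345.8700

345.8700


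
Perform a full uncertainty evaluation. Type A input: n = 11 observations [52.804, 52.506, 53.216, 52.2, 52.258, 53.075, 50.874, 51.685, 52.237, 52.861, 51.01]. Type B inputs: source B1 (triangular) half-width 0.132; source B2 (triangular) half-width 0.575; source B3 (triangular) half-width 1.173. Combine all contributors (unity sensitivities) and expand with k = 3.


mean = (52.804 + 52.506 + 53.216 + 52.2 + 52.258 + 53.075 + 50.874 + 51.685 + 52.237 + 52.861 + 51.01) / 11 = 52.24781818
s = sqrt(sum((x - mean)^2)/(n-1)) = 0.78182067
u_A = s / sqrt(n) = 0.78182067 / sqrt(11) = 0.2357278
u_B1 = 0.132 / sqrt(6) = 0.053888774
u_B2 = 0.575 / sqrt(6) = 0.23474277
u_B3 = 1.173 / sqrt(6) = 0.47887524
uc = sqrt(0.2357278^2 + 0.053888774^2 + 0.23474277^2 + 0.47887524^2) = 0.5855743
U = k * uc = 3 * 0.5855743
U = 1.7567

1.7567


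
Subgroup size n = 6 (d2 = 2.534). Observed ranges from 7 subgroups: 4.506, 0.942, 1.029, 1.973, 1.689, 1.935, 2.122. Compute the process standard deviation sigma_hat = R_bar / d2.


R_bar = (4.506 + 0.942 + 1.029 + 1.973 + 1.689 + 1.935 + 2.122) / 7
R_bar = 14.196 / 7 = 2.028
sigma_hat = R_bar / d2 = 2.028 / 2.534 = 0.8003

0.8003


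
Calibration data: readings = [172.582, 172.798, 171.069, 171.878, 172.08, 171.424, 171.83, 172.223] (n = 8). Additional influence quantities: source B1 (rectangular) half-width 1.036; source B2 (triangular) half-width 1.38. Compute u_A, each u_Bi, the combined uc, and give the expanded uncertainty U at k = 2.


mean = (172.582 + 172.798 + 171.069 + 171.878 + 172.08 + 171.424 + 171.83 + 172.223) / 8 = 171.9855
s = sqrt(sum((x - mean)^2)/(n-1)) = 0.56974882
u_A = s / sqrt(n) = 0.56974882 / sqrt(8) = 0.20143663
u_B1 = 1.036 / sqrt(3) = 0.59813488
u_B2 = 1.38 / sqrt(6) = 0.56338264
uc = sqrt(0.20143663^2 + 0.59813488^2 + 0.56338264^2) = 0.8460154
U = k * uc = 2 * 0.8460154
U = 1.6920

1.6920


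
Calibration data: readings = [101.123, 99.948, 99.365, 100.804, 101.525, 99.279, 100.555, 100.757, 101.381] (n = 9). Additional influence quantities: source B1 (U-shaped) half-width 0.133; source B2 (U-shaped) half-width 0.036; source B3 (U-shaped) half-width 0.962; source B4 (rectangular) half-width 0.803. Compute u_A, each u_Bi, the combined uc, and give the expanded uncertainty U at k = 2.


mean = (101.123 + 99.948 + 99.365 + 100.804 + 101.525 + 99.279 + 100.555 + 100.757 + 101.381) / 9 = 100.5263333
s = sqrt(sum((x - mean)^2)/(n-1)) = 0.82567654
u_A = s / sqrt(n) = 0.82567654 / sqrt(9) = 0.27522551
u_B1 = 0.133 / sqrt(2) = 0.094045202
u_B2 = 0.036 / sqrt(2) = 0.025455844
u_B3 = 0.962 / sqrt(2) = 0.68023672
u_B4 = 0.803 / sqrt(3) = 0.46361227
uc = sqrt(0.27522551^2 + 0.094045202^2 + 0.025455844^2 + 0.68023672^2 + 0.46361227^2) = 0.87344142
U = k * uc = 2 * 0.87344142
U = 1.7469

1.7469


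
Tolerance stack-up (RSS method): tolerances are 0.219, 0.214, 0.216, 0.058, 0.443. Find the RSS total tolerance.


RSS = sqrt(0.219^2 + 0.214^2 + 0.216^2 + 0.058^2 + 0.443^2)
= sqrt(0.340026)
= 0.5831

0.5831


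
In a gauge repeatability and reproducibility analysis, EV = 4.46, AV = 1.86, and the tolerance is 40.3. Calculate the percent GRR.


GRR = sqrt(EV^2 + AV^2) = sqrt(4.46^2 + 1.86^2) = 4.8323079
%GRR = GRR / tol * 100 = 4.8323079 / 40.3 * 100
%GRR = 11.9908

11.9908


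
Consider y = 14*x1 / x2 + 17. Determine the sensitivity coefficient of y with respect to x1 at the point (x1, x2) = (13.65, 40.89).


y = 14*x1 / x2 + 17
dy/dx1 = 14/x2
Evaluate at x2 = 40.89: c1 = 14 / 40.89
c1 = 0.3424

0.3424


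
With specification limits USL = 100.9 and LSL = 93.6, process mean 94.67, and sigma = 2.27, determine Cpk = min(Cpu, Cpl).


Cpu = (USL - mean) / (3*sigma) = (100.9 - 94.67) / (3*2.27) = 0.9148
Cpl = (mean - LSL) / (3*sigma) = (94.67 - 93.6) / (3*2.27) = 0.1571
Cpk = min(Cpu, Cpl) = 0.1571

0.1571


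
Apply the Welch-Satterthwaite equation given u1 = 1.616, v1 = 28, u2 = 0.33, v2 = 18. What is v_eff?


uc = sqrt(u1^2 + u2^2) = sqrt(1.616^2 + 0.33^2) = 1.6493502
v_eff = uc^4 / (u1^4/v1 + u2^4/v2)
= 1.6493502^4 / (1.616^4/28 + 0.33^4/18)
= 7.4003372 / 0.24421965
v_eff = 30.3020

30.3020


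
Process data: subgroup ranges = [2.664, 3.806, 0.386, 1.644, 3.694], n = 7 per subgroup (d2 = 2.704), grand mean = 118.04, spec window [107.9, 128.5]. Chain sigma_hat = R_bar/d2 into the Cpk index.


R_bar = (2.664 + 3.806 + 0.386 + 1.644 + 3.694) / 5 = 2.4388
sigma = R_bar / d2 = 2.4388 / 2.704 = 0.90192308
Cp = (USL - LSL)/(6*sigma) = (128.5 - 107.9)/(6*0.90192308) = 3.8067
Cpu = (128.5 - 118.04)/(3*0.90192308) = 3.8658
Cpl = (118.04 - 107.9)/(3*0.90192308) = 3.7475
Cpk = min(Cpu, Cpl) = 3.7475

3.7475


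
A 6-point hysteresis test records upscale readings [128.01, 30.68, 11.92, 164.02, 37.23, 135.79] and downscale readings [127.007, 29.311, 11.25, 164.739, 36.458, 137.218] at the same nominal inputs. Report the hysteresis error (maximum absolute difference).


|128.01 - 127.007| = 1.0030
|30.68 - 29.311| = 1.3690
|11.92 - 11.25| = 0.6700
|164.02 - 164.739| = 0.7190
|37.23 - 36.458| = 0.7720
|135.79 - 137.218| = 1.4280
hysteresis = max(diffs) = 1.4280

1.4280


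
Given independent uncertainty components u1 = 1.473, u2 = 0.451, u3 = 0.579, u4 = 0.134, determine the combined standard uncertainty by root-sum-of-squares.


uc = sqrt(1.473^2 + 0.451^2 + 0.579^2 + 0.134^2)
uc = sqrt(2.726327)
uc = 1.6512

1.6512


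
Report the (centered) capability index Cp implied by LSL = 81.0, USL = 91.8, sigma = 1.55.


Cp = (USL - LSL) / (6 * sigma)
= (91.8 - 81.0) / (6 * 1.55)
= 10.8000 / 9.3000
= 1.1613

1.1613


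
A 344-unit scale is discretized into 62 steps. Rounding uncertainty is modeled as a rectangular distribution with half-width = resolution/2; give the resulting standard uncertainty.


resolution = range / divisions
resolution = 344 / 62 = 5.5483871
u_res = resolution / (2*sqrt(3))
u_res = 5.5483871 / 3.4641016
u_res = 1.6017

1.6017


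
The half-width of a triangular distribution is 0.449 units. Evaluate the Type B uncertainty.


u_B = half_width / sqrt(6)
u_B = 0.449 / 2.4494897
u_B = 0.1833

0.1833


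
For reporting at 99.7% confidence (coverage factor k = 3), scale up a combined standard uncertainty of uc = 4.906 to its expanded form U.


U = k * uc
U = 3 * 4.906
U = 14.7180

14.7180


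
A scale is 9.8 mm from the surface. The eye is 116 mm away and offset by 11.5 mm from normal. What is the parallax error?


error = h * offset / d
= 9.8 * 11.5 / 116
= 0.9716

0.9716


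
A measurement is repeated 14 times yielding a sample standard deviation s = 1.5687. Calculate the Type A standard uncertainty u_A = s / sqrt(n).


u_A = s / sqrt(n)
u_A = 1.5687 / sqrt(14)
u_A = 1.5687 / 3.7416574
u_A = 0.4193

0.4193


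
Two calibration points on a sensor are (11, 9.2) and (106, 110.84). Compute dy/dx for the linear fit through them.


slope = (y2 - y1) / (x2 - x1)
= (110.84 - 9.2) / (106 - 11)
= 101.6400 / 95
= 1.0699

1.0699


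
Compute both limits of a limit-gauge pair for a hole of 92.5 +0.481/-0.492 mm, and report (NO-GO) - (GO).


GO = nominal - lower_tol (smallest hole = maximum material condition)
GO = 92.5 - 0.492 = 92.008
NO-GO = nominal + upper_tol (largest hole = least material condition)
NO-GO = 92.5 + 0.481 = 92.981
spread = NO-GO - GO = 92.981 - 92.008 = 0.9730

0.9730


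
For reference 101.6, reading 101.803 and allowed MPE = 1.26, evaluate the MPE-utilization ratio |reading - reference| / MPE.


e = indication - reference = 101.803 - 101.6 = 0.2030
|e| = 0.2030
ratio = |e| / MPE = 0.2030 / 1.26
ratio = 0.1611

0.1611


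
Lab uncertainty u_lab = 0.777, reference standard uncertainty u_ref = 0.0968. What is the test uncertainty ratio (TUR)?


TUR = u_lab / u_ref
= 0.777 / 0.0968
= 8.0269

8.0269


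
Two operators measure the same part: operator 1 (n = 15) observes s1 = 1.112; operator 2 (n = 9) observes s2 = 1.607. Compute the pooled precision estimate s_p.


s_p = sqrt(((n1-1)*s1^2 + (n2-1)*s2^2) / (n1+n2-2))
numerator = (15-1)*1.112^2 + (9-1)*1.607^2 = 17.311616 + 20.659592 = 37.971208
denominator = 15 + 9 - 2 = 22
s_p^2 = 37.971208 / 22 = 1.725964
s_p = sqrt(1.725964) = 1.3138

1.3138


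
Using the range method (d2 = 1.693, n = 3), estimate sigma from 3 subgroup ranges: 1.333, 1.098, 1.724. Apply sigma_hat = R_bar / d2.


R_bar = (1.333 + 1.098 + 1.724) / 3
R_bar = 4.155 / 3 = 1.385
sigma_hat = R_bar / d2 = 1.385 / 1.693 = 0.8181

0.8181


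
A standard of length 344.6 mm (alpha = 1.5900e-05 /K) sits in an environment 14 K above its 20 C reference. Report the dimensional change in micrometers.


dL = L * alpha * dT
= 344.6 * 1.5900e-05 * 14
= 0.0767080 mm
dL_um = 0.0767080 * 1000 = 76.7080 um

76.7080


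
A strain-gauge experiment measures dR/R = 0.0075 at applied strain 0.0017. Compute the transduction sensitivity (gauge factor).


GF = (dR/R) / epsilon
= 0.0075 / 0.0017
= 4.4118

4.4118


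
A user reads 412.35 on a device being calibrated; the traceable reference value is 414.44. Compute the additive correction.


Correction = standard - reading
= 414.44 - 412.35
= 2.0900

2.0900


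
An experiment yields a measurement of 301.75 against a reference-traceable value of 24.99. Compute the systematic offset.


Systematic error = measured - true
= 301.75 - 24.99
= 276.7600

276.7600


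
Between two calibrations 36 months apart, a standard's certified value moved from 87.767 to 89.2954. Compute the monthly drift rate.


rate = (v2 - v1) / months
= (89.2954 - 87.767) / 36
= 1.5284 / 36
= 0.0425

0.0425


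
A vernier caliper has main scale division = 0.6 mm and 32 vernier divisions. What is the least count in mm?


LC = MSD / n_div
= 0.6 / 32
= 0.0187

0.0187


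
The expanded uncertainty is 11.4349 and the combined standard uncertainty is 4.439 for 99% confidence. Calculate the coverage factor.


k = U / uc
k = 11.4349 / 4.439
k = 2.576

2.576


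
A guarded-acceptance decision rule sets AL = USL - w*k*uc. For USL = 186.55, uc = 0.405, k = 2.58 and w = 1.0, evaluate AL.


U = k * uc = 2.58 * 0.405 = 1.0449
guard band g = w * U = 1.0 * 1.0449 = 1.0449
AL = USL - g = 186.55 - 1.0449
AL = 185.5051

185.5051


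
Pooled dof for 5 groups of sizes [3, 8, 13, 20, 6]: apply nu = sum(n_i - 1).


nu = sum_i (n_i - 1)
nu = ((3 - 1) + (8 - 1) + (13 - 1) + (20 - 1) + (6 - 1))
nu = 2 + 7 + 12 + 19 + 5
nu = 45

45


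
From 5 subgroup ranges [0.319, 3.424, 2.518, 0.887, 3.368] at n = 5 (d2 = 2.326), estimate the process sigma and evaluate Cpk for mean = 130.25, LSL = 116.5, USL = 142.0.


R_bar = (0.319 + 3.424 + 2.518 + 0.887 + 3.368) / 5 = 2.1032
sigma = R_bar / d2 = 2.1032 / 2.326 = 0.90421324
Cp = (USL - LSL)/(6*sigma) = (142.0 - 116.5)/(6*0.90421324) = 4.7002
Cpu = (142.0 - 130.25)/(3*0.90421324) = 4.3316
Cpl = (130.25 - 116.5)/(3*0.90421324) = 5.0689
Cpk = min(Cpu, Cpl) = 4.3316

4.3316


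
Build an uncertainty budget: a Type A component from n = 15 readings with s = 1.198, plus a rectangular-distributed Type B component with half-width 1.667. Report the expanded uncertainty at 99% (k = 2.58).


u_A = s / sqrt(n) = 1.198 / sqrt(15) = 0.30932227
u_B = half_width / sqrt(3) = 1.667 / sqrt(3) = 0.9624429
uc = sqrt(u_A^2 + u_B^2) = sqrt(0.30932227^2 + 0.9624429^2) = 1.0109286
U = k * uc = 2.58 * 1.0109286
U = 2.6082

2.6082


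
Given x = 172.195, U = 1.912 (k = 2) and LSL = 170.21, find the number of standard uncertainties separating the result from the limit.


u = U / k = 1.912 / 2 = 0.956
margin = |LSL - x| = |170.21 - 172.195| = 1.985
z = margin / u = 1.985 / 0.956
z = 2.0764

2.0764


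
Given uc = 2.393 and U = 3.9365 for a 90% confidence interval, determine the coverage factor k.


k = U / uc
k = 3.9365 / 2.393
k = 1.645

1.645


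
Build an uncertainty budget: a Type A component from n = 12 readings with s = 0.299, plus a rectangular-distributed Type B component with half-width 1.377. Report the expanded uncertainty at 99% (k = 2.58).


u_A = s / sqrt(n) = 0.299 / sqrt(12) = 0.086313865
u_B = half_width / sqrt(3) = 1.377 / sqrt(3) = 0.79501132
uc = sqrt(u_A^2 + u_B^2) = sqrt(0.086313865^2 + 0.79501132^2) = 0.79968311
U = k * uc = 2.58 * 0.79968311
U = 2.0632

2.0632


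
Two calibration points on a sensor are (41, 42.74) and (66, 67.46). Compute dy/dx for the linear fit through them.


slope = (y2 - y1) / (x2 - x1)
= (67.46 - 42.74) / (66 - 41)
= 24.7200 / 25
= 0.9888

0.9888


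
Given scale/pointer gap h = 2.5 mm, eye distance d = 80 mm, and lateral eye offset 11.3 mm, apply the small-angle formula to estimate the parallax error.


error = h * offset / d
= 2.5 * 11.3 / 80
= 0.3531

0.3531


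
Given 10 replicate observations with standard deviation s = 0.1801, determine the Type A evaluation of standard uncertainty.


u_A = s / sqrt(n)
u_A = 0.1801 / sqrt(10)
u_A = 0.1801 / 3.1622777
u_A = 0.0570

0.0570


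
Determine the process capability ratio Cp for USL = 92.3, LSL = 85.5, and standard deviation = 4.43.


Cp = (USL - LSL) / (6 * sigma)
= (92.3 - 85.5) / (6 * 4.43)
= 6.8000 / 26.5800
= 0.2558

0.2558


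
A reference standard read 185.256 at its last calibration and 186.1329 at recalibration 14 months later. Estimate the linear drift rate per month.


rate = (v2 - v1) / months
= (186.1329 - 185.256) / 14
= 0.8769 / 14
= 0.0626

0.0626


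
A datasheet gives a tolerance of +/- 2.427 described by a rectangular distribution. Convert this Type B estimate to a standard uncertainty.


u_B = half_width / sqrt(3)
u_B = 2.427 / 1.7320508
u_B = 1.4012

1.4012


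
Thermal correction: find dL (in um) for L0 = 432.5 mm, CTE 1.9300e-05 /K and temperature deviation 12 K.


dL = L * alpha * dT
= 432.5 * 1.9300e-05 * 12
= 0.1001670 mm
dL_um = 0.1001670 * 1000 = 100.1670 um

100.1670


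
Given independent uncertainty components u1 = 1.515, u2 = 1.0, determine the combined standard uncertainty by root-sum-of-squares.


uc = sqrt(1.515^2 + 1.0^2)
uc = sqrt(3.295225)
uc = 1.8153

1.8153


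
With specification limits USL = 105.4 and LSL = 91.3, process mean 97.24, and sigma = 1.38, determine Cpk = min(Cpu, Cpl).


Cpu = (USL - mean) / (3*sigma) = (105.4 - 97.24) / (3*1.38) = 1.9710
Cpl = (mean - LSL) / (3*sigma) = (97.24 - 91.3) / (3*1.38) = 1.4348
Cpk = min(Cpu, Cpl) = 1.4348

1.4348


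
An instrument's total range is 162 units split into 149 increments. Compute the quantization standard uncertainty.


resolution = range / divisions
resolution = 162 / 149 = 1.0872483
u_res = resolution / (2*sqrt(3))
u_res = 1.0872483 / 3.4641016
u_res = 0.3139

0.3139


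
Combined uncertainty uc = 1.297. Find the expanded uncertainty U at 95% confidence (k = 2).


U = k * uc
U = 2 * 1.297
U = 2.5940

2.5940


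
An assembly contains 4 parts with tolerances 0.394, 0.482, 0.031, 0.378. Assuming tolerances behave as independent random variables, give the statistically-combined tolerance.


RSS = sqrt(0.394^2 + 0.482^2 + 0.031^2 + 0.378^2)
= sqrt(0.531405)
= 0.7290

0.7290


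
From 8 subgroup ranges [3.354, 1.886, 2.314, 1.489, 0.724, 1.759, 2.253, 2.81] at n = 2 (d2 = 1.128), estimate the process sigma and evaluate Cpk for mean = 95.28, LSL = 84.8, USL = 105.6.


R_bar = (3.354 + 1.886 + 2.314 + 1.489 + 0.724 + 1.759 + 2.253 + 2.81) / 8 = 2.073625
sigma = R_bar / d2 = 2.073625 / 1.128 = 1.83832
Cp = (USL - LSL)/(6*sigma) = (105.6 - 84.8)/(6*1.83832) = 1.8858
Cpu = (105.6 - 95.28)/(3*1.83832) = 1.8713
Cpl = (95.28 - 84.8)/(3*1.83832) = 1.9003
Cpk = min(Cpu, Cpl) = 1.8713

1.8713


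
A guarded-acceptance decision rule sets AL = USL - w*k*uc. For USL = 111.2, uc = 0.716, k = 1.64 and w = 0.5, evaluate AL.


U = k * uc = 1.64 * 0.716 = 1.17424
guard band g = w * U = 0.5 * 1.17424 = 0.58712
AL = USL - g = 111.2 - 0.58712
AL = 110.6129

110.6129


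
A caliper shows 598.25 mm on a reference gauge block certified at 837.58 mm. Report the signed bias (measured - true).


Systematic error = measured - true
= 598.25 - 837.58
= -239.3300

-239.3300


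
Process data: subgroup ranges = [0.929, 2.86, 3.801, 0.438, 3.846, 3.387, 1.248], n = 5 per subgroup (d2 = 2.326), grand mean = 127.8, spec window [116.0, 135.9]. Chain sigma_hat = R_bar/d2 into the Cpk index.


R_bar = (0.929 + 2.86 + 3.801 + 0.438 + 3.846 + 3.387 + 1.248) / 7 = 2.3584286
sigma = R_bar / d2 = 2.3584286 / 2.326 = 1.0139418
Cp = (USL - LSL)/(6*sigma) = (135.9 - 116.0)/(6*1.0139418) = 3.2711
Cpu = (135.9 - 127.8)/(3*1.0139418) = 2.6629
Cpl = (127.8 - 116.0)/(3*1.0139418) = 3.8792
Cpk = min(Cpu, Cpl) = 2.6629

2.6629


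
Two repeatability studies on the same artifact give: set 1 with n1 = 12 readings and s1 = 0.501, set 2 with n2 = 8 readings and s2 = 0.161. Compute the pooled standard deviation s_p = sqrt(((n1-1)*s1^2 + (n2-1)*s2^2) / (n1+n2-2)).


s_p = sqrt(((n1-1)*s1^2 + (n2-1)*s2^2) / (n1+n2-2))
numerator = (12-1)*0.501^2 + (8-1)*0.161^2 = 2.761011 + 0.181447 = 2.942458
denominator = 12 + 8 - 2 = 18
s_p^2 = 2.942458 / 18 = 0.16346989
s_p = sqrt(0.16346989) = 0.4043

0.4043


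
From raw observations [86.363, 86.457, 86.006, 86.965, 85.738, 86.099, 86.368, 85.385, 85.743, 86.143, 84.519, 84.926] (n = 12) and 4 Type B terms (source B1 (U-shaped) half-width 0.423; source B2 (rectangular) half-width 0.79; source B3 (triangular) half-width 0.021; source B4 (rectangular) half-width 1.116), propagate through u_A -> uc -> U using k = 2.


mean = (86.363 + 86.457 + 86.006 + 86.965 + 85.738 + 86.099 + 86.368 + 85.385 + 85.743 + 86.143 + 84.519 + 84.926) / 12 = 85.89266667
s = sqrt(sum((x - mean)^2)/(n-1)) = 0.68483991
u_A = s / sqrt(n) = 0.68483991 / sqrt(12) = 0.19769625
u_B1 = 0.423 / sqrt(2) = 0.29910617
u_B2 = 0.79 / sqrt(3) = 0.45610671
u_B3 = 0.021 / sqrt(6) = 0.0085732141
u_B4 = 1.116 / sqrt(3) = 0.6443229
uc = sqrt(0.19769625^2 + 0.29910617^2 + 0.45610671^2 + 0.0085732141^2 + 0.6443229^2) = 0.86706813
U = k * uc = 2 * 0.86706813
U = 1.7341

1.7341


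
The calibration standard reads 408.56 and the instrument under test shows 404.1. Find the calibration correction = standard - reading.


Correction = standard - reading
= 408.56 - 404.1
= 4.4600

4.4600


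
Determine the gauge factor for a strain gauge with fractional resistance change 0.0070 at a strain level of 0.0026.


GF = (dR/R) / epsilon
= 0.0070 / 0.0026
= 2.6923

2.6923


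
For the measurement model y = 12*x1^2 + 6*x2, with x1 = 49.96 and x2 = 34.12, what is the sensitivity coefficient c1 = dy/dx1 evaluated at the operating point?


y = 12*x1^2 + 6*x2
dy/dx1 = 2*12*x1
Evaluate at x1 = 49.96: c1 = 24 * 49.96
c1 = 1199.0400

1199.0400


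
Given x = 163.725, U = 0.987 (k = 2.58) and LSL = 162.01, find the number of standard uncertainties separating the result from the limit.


u = U / k = 0.987 / 2.58 = 0.38255814
margin = |LSL - x| = |162.01 - 163.725| = 1.715
z = margin / u = 1.715 / 0.38255814
z = 4.4830

4.4830


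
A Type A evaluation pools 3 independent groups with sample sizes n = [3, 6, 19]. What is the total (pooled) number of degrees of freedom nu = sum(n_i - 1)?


nu = sum_i (n_i - 1)
nu = ((3 - 1) + (6 - 1) + (19 - 1))
nu = 2 + 5 + 18
nu = 25

25


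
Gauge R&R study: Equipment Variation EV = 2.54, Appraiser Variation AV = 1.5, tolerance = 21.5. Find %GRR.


GRR = sqrt(EV^2 + AV^2) = sqrt(2.54^2 + 1.5^2) = 2.9498475
%GRR = GRR / tol * 100 = 2.9498475 / 21.5 * 100
%GRR = 13.7202

13.7202


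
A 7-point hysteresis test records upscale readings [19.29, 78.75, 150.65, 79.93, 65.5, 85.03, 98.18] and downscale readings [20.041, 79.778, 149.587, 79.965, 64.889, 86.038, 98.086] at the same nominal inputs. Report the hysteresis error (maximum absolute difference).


|19.29 - 20.041| = 0.7510
|78.75 - 79.778| = 1.0280
|150.65 - 149.587| = 1.0630
|79.93 - 79.965| = 0.0350
|65.5 - 64.889| = 0.6110
|85.03 - 86.038| = 1.0080
|98.18 - 98.086| = 0.0940
hysteresis = max(diffs) = 1.0630

1.0630


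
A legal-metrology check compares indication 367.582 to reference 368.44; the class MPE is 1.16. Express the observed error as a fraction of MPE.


e = indication - reference = 367.582 - 368.44 = -0.8580
|e| = 0.8580
ratio = |e| / MPE = 0.8580 / 1.16
ratio = 0.7397

0.7397


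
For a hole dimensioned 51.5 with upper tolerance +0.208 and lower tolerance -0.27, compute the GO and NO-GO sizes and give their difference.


GO = nominal - lower_tol (smallest hole = maximum material condition)
GO = 51.5 - 0.27 = 51.23
NO-GO = nominal + upper_tol (largest hole = least material condition)
NO-GO = 51.5 + 0.208 = 51.708
spread = NO-GO - GO = 51.708 - 51.23 = 0.4780

0.4780


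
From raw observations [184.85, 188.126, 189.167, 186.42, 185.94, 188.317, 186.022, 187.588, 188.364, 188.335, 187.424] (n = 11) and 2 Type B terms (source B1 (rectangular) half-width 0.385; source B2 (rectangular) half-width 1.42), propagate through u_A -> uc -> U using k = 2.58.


mean = (184.85 + 188.126 + 189.167 + 186.42 + 185.94 + 188.317 + 186.022 + 187.588 + 188.364 + 188.335 + 187.424) / 11 = 187.323
s = sqrt(sum((x - mean)^2)/(n-1)) = 1.3325862
u_A = s / sqrt(n) = 1.3325862 / sqrt(11) = 0.40178986
u_B1 = 0.385 / sqrt(3) = 0.22227985
u_B2 = 1.42 / sqrt(3) = 0.81983738
uc = sqrt(0.40178986^2 + 0.22227985^2 + 0.81983738^2) = 0.93966843
U = k * uc = 2.58 * 0.93966843
U = 2.4243

2.4243
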